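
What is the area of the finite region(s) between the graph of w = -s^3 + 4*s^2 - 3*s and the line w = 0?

37/12

The curve meets the s-axis where -s^3 + 4*s^2 - 3*s = 0, i.e. -s*(s - 3)*(s - 1) = 0, at s = 0, 1, 3.
On [0, 1] the curve lies below the axis; ∫[0,1] (-s^3 + 4*s^2 - 3*s) ds = -5/12, giving area 5/12.
On [1, 3] the curve lies above the axis; ∫[1,3] (-s^3 + 4*s^2 - 3*s) ds = 8/3, giving area 8/3.
Total area = 5/12 + 8/3 = 37/12.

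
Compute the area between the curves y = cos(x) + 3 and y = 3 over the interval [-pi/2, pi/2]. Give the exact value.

2

On [-pi/2, pi/2], (cos(x) + 3) - (3) = cos(x) is ≥ 0 throughout, so the area is a single integral of |cos(x)|.
∫[-pi/2,pi/2] (cos(x)) dx = 2.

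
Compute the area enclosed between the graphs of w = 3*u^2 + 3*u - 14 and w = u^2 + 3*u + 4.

Set the curves equal: 3*u^2 + 3*u - 14 = u^2 + 3*u + 4, so 2*u^2 - 18 = 0, which factors as 2*(u - 3)*(u + 3) = 0. The curves meet at u = -3, 3.
On [-3, 3], w = u^2 + 3*u + 4 is on top; that piece has area ∫[-3,3] (-(2*u^2 - 18)) du = 72.

72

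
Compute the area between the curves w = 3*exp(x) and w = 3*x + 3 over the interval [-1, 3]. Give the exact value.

On [-1, 3], (3*exp(x)) - (3*x + 3) = -3*x + 3*exp(x) - 3 is ≥ 0 throughout, so the area is a single integral of |-3*x + 3*exp(x) - 3|.
∫[-1,3] (-3*x + 3*exp(x) - 3) dx = -24 - 3*exp(-1) + 3*exp(3).

-24 - 3*exp(-1) + 3*exp(3)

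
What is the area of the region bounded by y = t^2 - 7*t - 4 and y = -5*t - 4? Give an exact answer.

Set the curves equal: t^2 - 7*t - 4 = -5*t - 4, so t^2 - 2*t = 0, which factors as t*(t - 2) = 0. The curves meet at t = 0, 2.
On [0, 2], y = -5*t - 4 is on top; that piece has area ∫[0,2] (-(t^2 - 2*t)) dt = 4/3.

4/3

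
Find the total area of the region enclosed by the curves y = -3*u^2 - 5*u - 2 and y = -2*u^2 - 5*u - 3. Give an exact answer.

Set the curves equal: -3*u^2 - 5*u - 2 = -2*u^2 - 5*u - 3, so -u^2 + 1 = 0, which factors as -(u - 1)*(u + 1) = 0. The curves meet at u = -1, 1.
On [-1, 1], y = -3*u^2 - 5*u - 2 is on top; that piece has area ∫[-1,1] (-u^2 + 1) du = 4/3.

4/3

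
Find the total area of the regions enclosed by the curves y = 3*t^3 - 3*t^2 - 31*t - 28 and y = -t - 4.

443/2

Set the curves equal: 3*t^3 - 3*t^2 - 31*t - 28 = -t - 4, so 3*t^3 - 3*t^2 - 30*t - 24 = 0, which factors as 3*(t - 4)*(t + 1)*(t + 2) = 0. The curves meet at t = -2, -1, 4.
On [-2, -1], y = 3*t^3 - 3*t^2 - 31*t - 28 is on top; that piece has area ∫[-2,-1] (3*t^3 - 3*t^2 - 30*t - 24) dt = 11/4.
On [-1, 4], y = -t - 4 is on top; that piece has area ∫[-1,4] (-(3*t^3 - 3*t^2 - 30*t - 24)) dt = 875/4.
Total enclosed area = 11/4 + 875/4 = 443/2.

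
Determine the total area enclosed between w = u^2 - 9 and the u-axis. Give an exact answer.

36

The curve meets the u-axis where u^2 - 9 = 0, i.e. (u - 3)*(u + 3) = 0, at u = -3, 3.
On [-3, 3] the curve lies below the axis; ∫[-3,3] (u^2 - 9) du = -36, giving area 36.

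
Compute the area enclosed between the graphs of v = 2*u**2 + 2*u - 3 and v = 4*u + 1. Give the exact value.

Set the curves equal: 2*u**2 + 2*u - 3 = 4*u + 1, so 2*u**2 - 2*u - 4 = 0, which factors as 2*(u - 2)*(u + 1) = 0. The curves meet at u = -1, 2.
On [-1, 2], v = 4*u + 1 is on top; that piece has area ∫[-1,2] (-(2*u**2 - 2*u - 4)) du = 9.

9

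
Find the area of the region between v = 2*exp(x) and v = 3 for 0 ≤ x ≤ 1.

-7 - 6*log(2) + 2*exp(1) + 6*log(3)

The difference (2*exp(x)) - (3) = 2*exp(x) - 3 changes sign at x = log(3/2) inside [0, 1], so split the integral there.
∫[0,log(3/2)] (2*exp(x) - 3) dx = log(8/27) + 1; the area of that piece is -1 + log(27/8).
∫[log(3/2),1] (2*exp(x) - 3) dx = -6 - 3*log(2) + 3*log(3) + 2*exp(1).
Total area = (-1 + log(27/8)) + (-6 - 3*log(2) + 3*log(3) + 2*exp(1)) = -7 - 6*log(2) + 2*exp(1) + 6*log(3).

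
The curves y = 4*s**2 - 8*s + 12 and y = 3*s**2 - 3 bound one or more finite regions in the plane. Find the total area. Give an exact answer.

4/3

Set the curves equal: 4*s**2 - 8*s + 12 = 3*s**2 - 3, so s**2 - 8*s + 15 = 0, which factors as (s - 5)*(s - 3) = 0. The curves meet at s = 3, 5.
On [3, 5], y = 3*s**2 - 3 is on top; that piece has area ∫[3,5] (-(s**2 - 8*s + 15)) ds = 4/3.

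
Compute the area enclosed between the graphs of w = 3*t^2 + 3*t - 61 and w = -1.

Set the curves equal: 3*t^2 + 3*t - 61 = -1, so 3*t^2 + 3*t - 60 = 0, which factors as 3*(t - 4)*(t + 5) = 0. The curves meet at t = -5, 4.
On [-5, 4], w = -1 is on top; that piece has area ∫[-5,4] (-(3*t^2 + 3*t - 60)) dt = 729/2.

729/2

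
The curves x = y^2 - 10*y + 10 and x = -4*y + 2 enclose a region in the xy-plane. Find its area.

4/3

Both boundary curves give x as a function of y, so integrate with respect to y. Setting them equal: y^2 - 6*y + 8 = 0, i.e. (y - 4)*(y - 2) = 0, so they meet at y = 2, 4.
For y in [2, 4], x = y^2 - 10*y + 10 is on the left; area = ∫[2,4] (-(y^2 - 6*y + 8)) dy = 4/3.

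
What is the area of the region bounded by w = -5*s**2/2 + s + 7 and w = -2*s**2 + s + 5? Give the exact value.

Set the curves equal: -5*s**2/2 + s + 7 = -2*s**2 + s + 5, so -s**2/2 + 2 = 0, which factors as -(s - 2)*(s + 2)/2 = 0. The curves meet at s = -2, 2.
On [-2, 2], w = -5*s**2/2 + s + 7 is on top; that piece has area ∫[-2,2] (-s**2/2 + 2) ds = 16/3.

16/3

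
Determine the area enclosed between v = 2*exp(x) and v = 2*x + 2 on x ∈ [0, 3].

On [0, 3], (2*exp(x)) - (2*x + 2) = -2*x + 2*exp(x) - 2 is ≥ 0 throughout, so the area is a single integral of |-2*x + 2*exp(x) - 2|.
∫[0,3] (-2*x + 2*exp(x) - 2) dx = -17 + 2*exp(3).

-17 + 2*exp(3)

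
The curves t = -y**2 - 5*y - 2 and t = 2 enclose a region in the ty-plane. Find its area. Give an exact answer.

Both boundary curves give t as a function of y, so integrate with respect to y. Setting them equal: -y**2 - 5*y - 4 = 0, i.e. -(y + 1)*(y + 4) = 0, so they meet at y = -4, -1.
For y in [-4, -1], t = -y**2 - 5*y - 2 is on the right; area = ∫[-4,-1] (-y**2 - 5*y - 4) dy = 9/2.

9/2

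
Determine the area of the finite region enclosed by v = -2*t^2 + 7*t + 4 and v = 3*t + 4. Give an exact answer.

8/3

Set the curves equal: -2*t^2 + 7*t + 4 = 3*t + 4, so -2*t^2 + 4*t = 0, which factors as -2*t*(t - 2) = 0. The curves meet at t = 0, 2.
On [0, 2], v = -2*t^2 + 7*t + 4 is on top; that piece has area ∫[0,2] (-2*t^2 + 4*t) dt = 8/3.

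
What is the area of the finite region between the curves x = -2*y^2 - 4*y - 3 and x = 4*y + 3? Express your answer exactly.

Both boundary curves give x as a function of y, so integrate with respect to y. Setting them equal: -2*y^2 - 8*y - 6 = 0, i.e. -2*(y + 1)*(y + 3) = 0, so they meet at y = -3, -1.
For y in [-3, -1], x = -2*y^2 - 4*y - 3 is on the right; area = ∫[-3,-1] (-2*y^2 - 8*y - 6) dy = 8/3.

8/3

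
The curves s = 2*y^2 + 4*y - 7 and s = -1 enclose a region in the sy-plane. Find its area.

64/3

Both boundary curves give s as a function of y, so integrate with respect to y. Setting them equal: 2*y^2 + 4*y - 6 = 0, i.e. 2*(y - 1)*(y + 3) = 0, so they meet at y = -3, 1.
For y in [-3, 1], s = 2*y^2 + 4*y - 7 is on the left; area = ∫[-3,1] (-(2*y^2 + 4*y - 6)) dy = 64/3.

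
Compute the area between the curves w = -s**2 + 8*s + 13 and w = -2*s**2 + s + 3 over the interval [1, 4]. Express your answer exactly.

207/2

On [1, 4], (-s**2 + 8*s + 13) - (-2*s**2 + s + 3) = s**2 + 7*s + 10 is ≥ 0 throughout, so the area is a single integral of |s**2 + 7*s + 10|.
∫[1,4] (s**2 + 7*s + 10) ds = 207/2.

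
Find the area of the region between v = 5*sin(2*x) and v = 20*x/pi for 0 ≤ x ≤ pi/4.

5/2 - 5*pi/8

On [0, pi/4], (5*sin(2*x)) - (20*x/pi) = -20*x/pi + 5*sin(2*x) is ≥ 0 throughout, so the area is a single integral of |-20*x/pi + 5*sin(2*x)|.
∫[0,pi/4] (-20*x/pi + 5*sin(2*x)) dx = 5/2 - 5*pi/8.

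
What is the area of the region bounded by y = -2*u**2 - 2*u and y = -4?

Set the curves equal: -2*u**2 - 2*u = -4, so -2*u**2 - 2*u + 4 = 0, which factors as -2*(u - 1)*(u + 2) = 0. The curves meet at u = -2, 1.
On [-2, 1], y = -2*u**2 - 2*u is on top; that piece has area ∫[-2,1] (-2*u**2 - 2*u + 4) du = 9.

9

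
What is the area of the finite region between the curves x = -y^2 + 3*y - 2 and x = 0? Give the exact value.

Both boundary curves give x as a function of y, so integrate with respect to y. Setting them equal: -y^2 + 3*y - 2 = 0, i.e. -(y - 2)*(y - 1) = 0, so they meet at y = 1, 2.
For y in [1, 2], x = -y^2 + 3*y - 2 is on the right; area = ∫[1,2] (-y^2 + 3*y - 2) dy = 1/6.

1/6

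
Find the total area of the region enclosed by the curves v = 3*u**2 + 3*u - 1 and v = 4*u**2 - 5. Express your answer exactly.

125/6

Set the curves equal: 3*u**2 + 3*u - 1 = 4*u**2 - 5, so -u**2 + 3*u + 4 = 0, which factors as -(u - 4)*(u + 1) = 0. The curves meet at u = -1, 4.
On [-1, 4], v = 3*u**2 + 3*u - 1 is on top; that piece has area ∫[-1,4] (-u**2 + 3*u + 4) du = 125/6.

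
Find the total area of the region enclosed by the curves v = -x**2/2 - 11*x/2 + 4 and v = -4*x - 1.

343/12

Set the curves equal: -x**2/2 - 11*x/2 + 4 = -4*x - 1, so -x**2/2 - 3*x/2 + 5 = 0, which factors as -(x - 2)*(x + 5)/2 = 0. The curves meet at x = -5, 2.
On [-5, 2], v = -x**2/2 - 11*x/2 + 4 is on top; that piece has area ∫[-5,2] (-x**2/2 - 3*x/2 + 5) dx = 343/12.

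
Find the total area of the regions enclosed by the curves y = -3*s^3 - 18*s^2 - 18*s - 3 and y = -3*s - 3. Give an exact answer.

Set the curves equal: -3*s^3 - 18*s^2 - 18*s - 3 = -3*s - 3, so -3*s^3 - 18*s^2 - 15*s = 0, which factors as -3*s*(s + 1)*(s + 5) = 0. The curves meet at s = -5, -1, 0.
On [-5, -1], y = -3*s - 3 is on top; that piece has area ∫[-5,-1] (-(-3*s^3 - 18*s^2 - 15*s)) ds = 96.
On [-1, 0], y = -3*s^3 - 18*s^2 - 18*s - 3 is on top; that piece has area ∫[-1,0] (-3*s^3 - 18*s^2 - 15*s) ds = 9/4.
Total enclosed area = 96 + 9/4 = 393/4.

393/4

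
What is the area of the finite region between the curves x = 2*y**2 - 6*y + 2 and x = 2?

9

Both boundary curves give x as a function of y, so integrate with respect to y. Setting them equal: 2*y**2 - 6*y = 0, i.e. 2*y*(y - 3) = 0, so they meet at y = 0, 3.
For y in [0, 3], x = 2*y**2 - 6*y + 2 is on the left; area = ∫[0,3] (-(2*y**2 - 6*y)) dy = 9.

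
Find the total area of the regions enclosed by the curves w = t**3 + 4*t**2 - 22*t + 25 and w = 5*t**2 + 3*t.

Set the curves equal: t**3 + 4*t**2 - 22*t + 25 = 5*t**2 + 3*t, so t**3 - t**2 - 25*t + 25 = 0, which factors as (t - 5)*(t - 1)*(t + 5) = 0. The curves meet at t = -5, 1, 5.
On [-5, 1], w = t**3 + 4*t**2 - 22*t + 25 is on top; that piece has area ∫[-5,1] (t**3 - t**2 - 25*t + 25) dt = 252.
On [1, 5], w = 5*t**2 + 3*t is on top; that piece has area ∫[1,5] (-(t**3 - t**2 - 25*t + 25)) dt = 256/3.
Total enclosed area = 252 + 256/3 = 1012/3.

1012/3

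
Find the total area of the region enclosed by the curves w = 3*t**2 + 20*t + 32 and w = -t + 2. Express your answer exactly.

Set the curves equal: 3*t**2 + 20*t + 32 = -t + 2, so 3*t**2 + 21*t + 30 = 0, which factors as 3*(t + 2)*(t + 5) = 0. The curves meet at t = -5, -2.
On [-5, -2], w = -t + 2 is on top; that piece has area ∫[-5,-2] (-(3*t**2 + 21*t + 30)) dt = 27/2.

27/2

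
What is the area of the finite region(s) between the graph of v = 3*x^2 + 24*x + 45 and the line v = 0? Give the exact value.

The curve meets the x-axis where 3*x^2 + 24*x + 45 = 0, i.e. 3*(x + 3)*(x + 5) = 0, at x = -5, -3.
On [-5, -3] the curve lies below the axis; ∫[-5,-3] (3*x^2 + 24*x + 45) dx = -4, giving area 4.

4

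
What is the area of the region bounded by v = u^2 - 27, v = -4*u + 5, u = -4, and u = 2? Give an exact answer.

192

On [-4, 2], (u^2 - 27) - (-4*u + 5) = u^2 + 4*u - 32 is ≤ 0 throughout, so the area is a single integral of |u^2 + 4*u - 32|.
∫[-4,2] (u^2 + 4*u - 32) du = -192; the area of that piece is 192.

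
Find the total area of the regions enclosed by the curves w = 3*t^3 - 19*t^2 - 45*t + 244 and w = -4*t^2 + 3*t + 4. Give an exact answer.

5137/4

Set the curves equal: 3*t^3 - 19*t^2 - 45*t + 244 = -4*t^2 + 3*t + 4, so 3*t^3 - 15*t^2 - 48*t + 240 = 0, which factors as 3*(t - 5)*(t - 4)*(t + 4) = 0. The curves meet at t = -4, 4, 5.
On [-4, 4], w = 3*t^3 - 19*t^2 - 45*t + 244 is on top; that piece has area ∫[-4,4] (3*t^3 - 15*t^2 - 48*t + 240) dt = 1280.
On [4, 5], w = -4*t^2 + 3*t + 4 is on top; that piece has area ∫[4,5] (-(3*t^3 - 15*t^2 - 48*t + 240)) dt = 17/4.
Total enclosed area = 1280 + 17/4 = 5137/4.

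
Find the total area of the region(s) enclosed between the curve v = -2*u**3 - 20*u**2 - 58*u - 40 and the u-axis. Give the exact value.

71/3

The curve meets the u-axis where -2*u**3 - 20*u**2 - 58*u - 40 = 0, i.e. -2*(u + 1)*(u + 4)*(u + 5) = 0, at u = -5, -4, -1.
On [-5, -4] the curve lies below the axis; ∫[-5,-4] (-2*u**3 - 20*u**2 - 58*u - 40) du = -7/6, giving area 7/6.
On [-4, -1] the curve lies above the axis; ∫[-4,-1] (-2*u**3 - 20*u**2 - 58*u - 40) du = 45/2, giving area 45/2.
Total area = 7/6 + 45/2 = 71/3.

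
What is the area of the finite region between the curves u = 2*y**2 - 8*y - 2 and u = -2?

Both boundary curves give u as a function of y, so integrate with respect to y. Setting them equal: 2*y**2 - 8*y = 0, i.e. 2*y*(y - 4) = 0, so they meet at y = 0, 4.
For y in [0, 4], u = 2*y**2 - 8*y - 2 is on the left; area = ∫[0,4] (-(2*y**2 - 8*y)) dy = 64/3.

64/3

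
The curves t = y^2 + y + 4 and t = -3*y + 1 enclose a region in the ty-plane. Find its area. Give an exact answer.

Both boundary curves give t as a function of y, so integrate with respect to y. Setting them equal: y^2 + 4*y + 3 = 0, i.e. (y + 1)*(y + 3) = 0, so they meet at y = -3, -1.
For y in [-3, -1], t = y^2 + y + 4 is on the left; area = ∫[-3,-1] (-(y^2 + 4*y + 3)) dy = 4/3.

4/3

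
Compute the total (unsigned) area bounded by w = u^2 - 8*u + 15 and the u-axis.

The curve meets the u-axis where u^2 - 8*u + 15 = 0, i.e. (u - 5)*(u - 3) = 0, at u = 3, 5.
On [3, 5] the curve lies below the axis; ∫[3,5] (u^2 - 8*u + 15) du = -4/3, giving area 4/3.

4/3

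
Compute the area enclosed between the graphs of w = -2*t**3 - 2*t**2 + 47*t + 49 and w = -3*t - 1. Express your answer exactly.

Set the curves equal: -2*t**3 - 2*t**2 + 47*t + 49 = -3*t - 1, so -2*t**3 - 2*t**2 + 50*t + 50 = 0, which factors as -2*(t - 5)*(t + 1)*(t + 5) = 0. The curves meet at t = -5, -1, 5.
On [-5, -1], w = -3*t - 1 is on top; that piece has area ∫[-5,-1] (-(-2*t**3 - 2*t**2 + 50*t + 50)) dt = 512/3.
On [-1, 5], w = -2*t**3 - 2*t**2 + 47*t + 49 is on top; that piece has area ∫[-1,5] (-2*t**3 - 2*t**2 + 50*t + 50) dt = 504.
Total enclosed area = 512/3 + 504 = 2024/3.

2024/3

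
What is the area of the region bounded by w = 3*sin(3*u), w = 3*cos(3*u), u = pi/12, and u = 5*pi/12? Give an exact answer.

2*sqrt(2)

On [pi/12, 5*pi/12], (3*sin(3*u)) - (3*cos(3*u)) = 3*sin(3*u) - 3*cos(3*u) is ≥ 0 throughout, so the area is a single integral of |3*sin(3*u) - 3*cos(3*u)|.
∫[pi/12,5*pi/12] (3*sin(3*u) - 3*cos(3*u)) du = 2*sqrt(2).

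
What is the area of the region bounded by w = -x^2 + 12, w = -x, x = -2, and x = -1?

49/6

On [-2, -1], (-x^2 + 12) - (-x) = -x^2 + x + 12 is ≥ 0 throughout, so the area is a single integral of |-x^2 + x + 12|.
∫[-2,-1] (-x^2 + x + 12) dx = 49/6.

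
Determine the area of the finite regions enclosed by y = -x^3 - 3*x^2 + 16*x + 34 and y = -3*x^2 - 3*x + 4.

517/2

Set the curves equal: -x^3 - 3*x^2 + 16*x + 34 = -3*x^2 - 3*x + 4, so -x^3 + 19*x + 30 = 0, which factors as -(x - 5)*(x + 2)*(x + 3) = 0. The curves meet at x = -3, -2, 5.
On [-3, -2], y = -3*x^2 - 3*x + 4 is on top; that piece has area ∫[-3,-2] (-(-x^3 + 19*x + 30)) dx = 5/4.
On [-2, 5], y = -x^3 - 3*x^2 + 16*x + 34 is on top; that piece has area ∫[-2,5] (-x^3 + 19*x + 30) dx = 1029/4.
Total enclosed area = 5/4 + 1029/4 = 517/2.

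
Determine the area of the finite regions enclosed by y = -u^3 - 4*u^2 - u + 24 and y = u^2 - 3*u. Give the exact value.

Set the curves equal: -u^3 - 4*u^2 - u + 24 = u^2 - 3*u, so -u^3 - 5*u^2 + 2*u + 24 = 0, which factors as -(u - 2)*(u + 3)*(u + 4) = 0. The curves meet at u = -4, -3, 2.
On [-4, -3], y = u^2 - 3*u is on top; that piece has area ∫[-4,-3] (-(-u^3 - 5*u^2 + 2*u + 24)) du = 11/12.
On [-3, 2], y = -u^3 - 4*u^2 - u + 24 is on top; that piece has area ∫[-3,2] (-u^3 - 5*u^2 + 2*u + 24) du = 875/12.
Total enclosed area = 11/12 + 875/12 = 443/6.

443/6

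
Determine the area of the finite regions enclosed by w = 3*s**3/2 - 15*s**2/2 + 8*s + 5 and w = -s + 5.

Set the curves equal: 3*s**3/2 - 15*s**2/2 + 8*s + 5 = -s + 5, so 3*s**3/2 - 15*s**2/2 + 9*s = 0, which factors as 3*s*(s - 3)*(s - 2)/2 = 0. The curves meet at s = 0, 2, 3.
On [0, 2], w = 3*s**3/2 - 15*s**2/2 + 8*s + 5 is on top; that piece has area ∫[0,2] (3*s**3/2 - 15*s**2/2 + 9*s) ds = 4.
On [2, 3], w = -s + 5 is on top; that piece has area ∫[2,3] (-(3*s**3/2 - 15*s**2/2 + 9*s)) ds = 5/8.
Total enclosed area = 4 + 5/8 = 37/8.

37/8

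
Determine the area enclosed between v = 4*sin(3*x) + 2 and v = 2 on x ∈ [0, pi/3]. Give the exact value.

8/3

On [0, pi/3], (4*sin(3*x) + 2) - (2) = 4*sin(3*x) is ≥ 0 throughout, so the area is a single integral of |4*sin(3*x)|.
∫[0,pi/3] (4*sin(3*x)) dx = 8/3.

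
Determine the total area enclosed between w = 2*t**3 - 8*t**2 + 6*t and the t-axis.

The curve meets the t-axis where 2*t**3 - 8*t**2 + 6*t = 0, i.e. 2*t*(t - 3)*(t - 1) = 0, at t = 0, 1, 3.
On [0, 1] the curve lies above the axis; ∫[0,1] (2*t**3 - 8*t**2 + 6*t) dt = 5/6, giving area 5/6.
On [1, 3] the curve lies below the axis; ∫[1,3] (2*t**3 - 8*t**2 + 6*t) dt = -16/3, giving area 16/3.
Total area = 5/6 + 16/3 = 37/6.

37/6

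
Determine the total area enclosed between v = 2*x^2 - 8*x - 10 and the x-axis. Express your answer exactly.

The curve meets the x-axis where 2*x^2 - 8*x - 10 = 0, i.e. 2*(x - 5)*(x + 1) = 0, at x = -1, 5.
On [-1, 5] the curve lies below the axis; ∫[-1,5] (2*x^2 - 8*x - 10) dx = -72, giving area 72.

72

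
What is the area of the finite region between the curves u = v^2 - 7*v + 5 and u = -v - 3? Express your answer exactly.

Both boundary curves give u as a function of v, so integrate with respect to v. Setting them equal: v^2 - 6*v + 8 = 0, i.e. (v - 4)*(v - 2) = 0, so they meet at v = 2, 4.
For v in [2, 4], u = v^2 - 7*v + 5 is on the left; area = ∫[2,4] (-(v^2 - 6*v + 8)) dv = 4/3.

4/3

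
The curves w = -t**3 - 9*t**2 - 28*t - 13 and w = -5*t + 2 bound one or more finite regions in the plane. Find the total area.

8

Set the curves equal: -t**3 - 9*t**2 - 28*t - 13 = -5*t + 2, so -t**3 - 9*t**2 - 23*t - 15 = 0, which factors as -(t + 1)*(t + 3)*(t + 5) = 0. The curves meet at t = -5, -3, -1.
On [-5, -3], w = -5*t + 2 is on top; that piece has area ∫[-5,-3] (-(-t**3 - 9*t**2 - 23*t - 15)) dt = 4.
On [-3, -1], w = -t**3 - 9*t**2 - 28*t - 13 is on top; that piece has area ∫[-3,-1] (-t**3 - 9*t**2 - 23*t - 15) dt = 4.
Total enclosed area = 4 + 4 = 8.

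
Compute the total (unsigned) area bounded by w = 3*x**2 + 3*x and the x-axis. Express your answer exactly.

The curve meets the x-axis where 3*x**2 + 3*x = 0, i.e. 3*x*(x + 1) = 0, at x = -1, 0.
On [-1, 0] the curve lies below the axis; ∫[-1,0] (3*x**2 + 3*x) dx = -1/2, giving area 1/2.

1/2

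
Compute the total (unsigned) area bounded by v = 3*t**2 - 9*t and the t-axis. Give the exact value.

27/2

The curve meets the t-axis where 3*t**2 - 9*t = 0, i.e. 3*t*(t - 3) = 0, at t = 0, 3.
On [0, 3] the curve lies below the axis; ∫[0,3] (3*t**2 - 9*t) dt = -27/2, giving area 27/2.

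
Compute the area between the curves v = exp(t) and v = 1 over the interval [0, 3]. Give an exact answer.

On [0, 3], (exp(t)) - (1) = exp(t) - 1 is ≥ 0 throughout, so the area is a single integral of |exp(t) - 1|.
∫[0,3] (exp(t) - 1) dt = -4 + exp(3).

-4 + exp(3)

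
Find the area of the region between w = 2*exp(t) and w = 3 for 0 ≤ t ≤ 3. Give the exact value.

The difference (2*exp(t)) - (3) = 2*exp(t) - 3 changes sign at t = log(3/2) inside [0, 3], so split the integral there.
∫[0,log(3/2)] (2*exp(t) - 3) dt = log(8/27) + 1; the area of that piece is -1 + log(27/8).
∫[log(3/2),3] (2*exp(t) - 3) dt = -12 - 3*log(2) + 3*log(3) + 2*exp(3).
Total area = (-1 + log(27/8)) + (-12 - 3*log(2) + 3*log(3) + 2*exp(3)) = -13 - 6*log(2) + 6*log(3) + 2*exp(3).

-13 - 6*log(2) + 6*log(3) + 2*exp(3)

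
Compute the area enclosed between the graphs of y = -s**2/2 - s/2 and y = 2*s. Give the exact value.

125/12

Set the curves equal: -s**2/2 - s/2 = 2*s, so -s**2/2 - 5*s/2 = 0, which factors as -s*(s + 5)/2 = 0. The curves meet at s = -5, 0.
On [-5, 0], y = -s**2/2 - s/2 is on top; that piece has area ∫[-5,0] (-s**2/2 - 5*s/2) ds = 125/12.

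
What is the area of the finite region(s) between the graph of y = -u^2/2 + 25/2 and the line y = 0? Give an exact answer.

250/3

The curve meets the u-axis where -u^2/2 + 25/2 = 0, i.e. -(u - 5)*(u + 5)/2 = 0, at u = -5, 5.
On [-5, 5] the curve lies above the axis; ∫[-5,5] (-u^2/2 + 25/2) du = 250/3, giving area 250/3.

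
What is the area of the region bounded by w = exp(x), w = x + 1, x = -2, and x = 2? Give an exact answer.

-4 - exp(-2) + exp(2)

On [-2, 2], (exp(x)) - (x + 1) = -x + exp(x) - 1 is ≥ 0 throughout, so the area is a single integral of |-x + exp(x) - 1|.
∫[-2,2] (-x + exp(x) - 1) dx = -4 - exp(-2) + exp(2).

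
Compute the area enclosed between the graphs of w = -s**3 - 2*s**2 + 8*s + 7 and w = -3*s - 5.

937/12

Set the curves equal: -s**3 - 2*s**2 + 8*s + 7 = -3*s - 5, so -s**3 - 2*s**2 + 11*s + 12 = 0, which factors as -(s - 3)*(s + 1)*(s + 4) = 0. The curves meet at s = -4, -1, 3.
On [-4, -1], w = -3*s - 5 is on top; that piece has area ∫[-4,-1] (-(-s**3 - 2*s**2 + 11*s + 12)) ds = 99/4.
On [-1, 3], w = -s**3 - 2*s**2 + 8*s + 7 is on top; that piece has area ∫[-1,3] (-s**3 - 2*s**2 + 11*s + 12) ds = 160/3.
Total enclosed area = 99/4 + 160/3 = 937/12.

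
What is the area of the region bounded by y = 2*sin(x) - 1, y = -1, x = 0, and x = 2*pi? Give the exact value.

8

The difference (2*sin(x) - 1) - (-1) = 2*sin(x) changes sign at x = pi inside [0, 2*pi], so split the integral there.
∫[0,pi] (2*sin(x)) dx = 4.
∫[pi,2*pi] (2*sin(x)) dx = -4; the area of that piece is 4.
Total area = 4 + 4 = 8.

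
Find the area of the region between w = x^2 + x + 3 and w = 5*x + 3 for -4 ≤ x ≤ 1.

The difference (x^2 + x + 3) - (5*x + 3) = x^2 - 4*x changes sign at x = 0 inside [-4, 1], so split the integral there.
∫[-4,0] (x^2 - 4*x) dx = 160/3.
∫[0,1] (x^2 - 4*x) dx = -5/3; the area of that piece is 5/3.
Total area = 160/3 + 5/3 = 55.

55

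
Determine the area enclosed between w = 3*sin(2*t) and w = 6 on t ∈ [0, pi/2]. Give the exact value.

On [0, pi/2], (3*sin(2*t)) - (6) = 3*sin(2*t) - 6 is ≤ 0 throughout, so the area is a single integral of |3*sin(2*t) - 6|.
∫[0,pi/2] (3*sin(2*t) - 6) dt = 3 - 3*pi; the area of that piece is -3 + 3*pi.

-3 + 3*pi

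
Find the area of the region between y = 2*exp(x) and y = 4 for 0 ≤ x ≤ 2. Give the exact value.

The difference (2*exp(x)) - (4) = 2*exp(x) - 4 changes sign at x = log(2) inside [0, 2], so split the integral there.
∫[0,log(2)] (2*exp(x) - 4) dx = 2 - log(16); the area of that piece is -2 + log(16).
∫[log(2),2] (2*exp(x) - 4) dx = -12 + 4*log(2) + 2*exp(2).
Total area = (-2 + log(16)) + (-12 + 4*log(2) + 2*exp(2)) = -14 + 8*log(2) + 2*exp(2).

-14 + 8*log(2) + 2*exp(2)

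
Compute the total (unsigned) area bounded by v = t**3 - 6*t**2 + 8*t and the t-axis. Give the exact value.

The curve meets the t-axis where t**3 - 6*t**2 + 8*t = 0, i.e. t*(t - 4)*(t - 2) = 0, at t = 0, 2, 4.
On [0, 2] the curve lies above the axis; ∫[0,2] (t**3 - 6*t**2 + 8*t) dt = 4, giving area 4.
On [2, 4] the curve lies below the axis; ∫[2,4] (t**3 - 6*t**2 + 8*t) dt = -4, giving area 4.
Total area = 4 + 4 = 8.

8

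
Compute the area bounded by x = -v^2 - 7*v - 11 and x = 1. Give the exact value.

Both boundary curves give x as a function of v, so integrate with respect to v. Setting them equal: -v^2 - 7*v - 12 = 0, i.e. -(v + 3)*(v + 4) = 0, so they meet at v = -4, -3.
For v in [-4, -3], x = -v^2 - 7*v - 11 is on the right; area = ∫[-4,-3] (-v^2 - 7*v - 12) dv = 1/6.

1/6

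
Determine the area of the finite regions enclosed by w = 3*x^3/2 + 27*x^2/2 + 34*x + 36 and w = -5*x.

3/4

Set the curves equal: 3*x^3/2 + 27*x^2/2 + 34*x + 36 = -5*x, so 3*x^3/2 + 27*x^2/2 + 39*x + 36 = 0, which factors as 3*(x + 2)*(x + 3)*(x + 4)/2 = 0. The curves meet at x = -4, -3, -2.
On [-4, -3], w = 3*x^3/2 + 27*x^2/2 + 34*x + 36 is on top; that piece has area ∫[-4,-3] (3*x^3/2 + 27*x^2/2 + 39*x + 36) dx = 3/8.
On [-3, -2], w = -5*x is on top; that piece has area ∫[-3,-2] (-(3*x^3/2 + 27*x^2/2 + 39*x + 36)) dx = 3/8.
Total enclosed area = 3/8 + 3/8 = 3/4.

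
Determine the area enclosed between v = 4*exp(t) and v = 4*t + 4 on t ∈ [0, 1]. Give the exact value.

On [0, 1], (4*exp(t)) - (4*t + 4) = -4*t + 4*exp(t) - 4 is ≥ 0 throughout, so the area is a single integral of |-4*t + 4*exp(t) - 4|.
∫[0,1] (-4*t + 4*exp(t) - 4) dt = -10 + 4*exp(1).

-10 + 4*exp(1)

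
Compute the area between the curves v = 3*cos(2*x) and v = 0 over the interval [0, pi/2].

The difference (3*cos(2*x)) - (0) = 3*cos(2*x) changes sign at x = pi/4 inside [0, pi/2], so split the integral there.
∫[0,pi/4] (3*cos(2*x)) dx = 3/2.
∫[pi/4,pi/2] (3*cos(2*x)) dx = -3/2; the area of that piece is 3/2.
Total area = 3/2 + 3/2 = 3.

3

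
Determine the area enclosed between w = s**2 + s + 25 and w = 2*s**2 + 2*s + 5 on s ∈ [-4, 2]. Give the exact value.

102

On [-4, 2], (s**2 + s + 25) - (2*s**2 + 2*s + 5) = -s**2 - s + 20 is ≥ 0 throughout, so the area is a single integral of |-s**2 - s + 20|.
∫[-4,2] (-s**2 - s + 20) ds = 102.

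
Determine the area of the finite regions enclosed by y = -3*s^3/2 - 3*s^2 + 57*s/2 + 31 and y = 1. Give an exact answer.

2521/8

Set the curves equal: -3*s^3/2 - 3*s^2 + 57*s/2 + 31 = 1, so -3*s^3/2 - 3*s^2 + 57*s/2 + 30 = 0, which factors as -3*(s - 4)*(s + 1)*(s + 5)/2 = 0. The curves meet at s = -5, -1, 4.
On [-5, -1], y = 1 is on top; that piece has area ∫[-5,-1] (-(-3*s^3/2 - 3*s^2 + 57*s/2 + 30)) ds = 112.
On [-1, 4], y = -3*s^3/2 - 3*s^2 + 57*s/2 + 31 is on top; that piece has area ∫[-1,4] (-3*s^3/2 - 3*s^2 + 57*s/2 + 30) ds = 1625/8.
Total enclosed area = 112 + 1625/8 = 2521/8.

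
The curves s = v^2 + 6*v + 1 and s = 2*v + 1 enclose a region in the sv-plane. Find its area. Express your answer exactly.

Both boundary curves give s as a function of v, so integrate with respect to v. Setting them equal: v^2 + 4*v = 0, i.e. v*(v + 4) = 0, so they meet at v = -4, 0.
For v in [-4, 0], s = v^2 + 6*v + 1 is on the left; area = ∫[-4,0] (-(v^2 + 4*v)) dv = 32/3.

32/3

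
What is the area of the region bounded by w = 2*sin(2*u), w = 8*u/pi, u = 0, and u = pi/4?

On [0, pi/4], (2*sin(2*u)) - (8*u/pi) = -8*u/pi + 2*sin(2*u) is ≥ 0 throughout, so the area is a single integral of |-8*u/pi + 2*sin(2*u)|.
∫[0,pi/4] (-8*u/pi + 2*sin(2*u)) du = 1 - pi/4.

1 - pi/4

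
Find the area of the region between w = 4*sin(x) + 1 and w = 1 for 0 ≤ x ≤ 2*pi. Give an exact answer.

16

The difference (4*sin(x) + 1) - (1) = 4*sin(x) changes sign at x = pi inside [0, 2*pi], so split the integral there.
∫[0,pi] (4*sin(x)) dx = 8.
∫[pi,2*pi] (4*sin(x)) dx = -8; the area of that piece is 8.
Total area = 8 + 8 = 16.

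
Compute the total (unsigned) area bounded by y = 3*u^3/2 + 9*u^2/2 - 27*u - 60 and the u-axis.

2997/8

The curve meets the u-axis where 3*u^3/2 + 9*u^2/2 - 27*u - 60 = 0, i.e. 3*(u - 4)*(u + 2)*(u + 5)/2 = 0, at u = -5, -2, 4.
On [-5, -2] the curve lies above the axis; ∫[-5,-2] (3*u^3/2 + 9*u^2/2 - 27*u - 60) du = 405/8, giving area 405/8.
On [-2, 4] the curve lies below the axis; ∫[-2,4] (3*u^3/2 + 9*u^2/2 - 27*u - 60) du = -324, giving area 324.
Total area = 405/8 + 324 = 2997/8.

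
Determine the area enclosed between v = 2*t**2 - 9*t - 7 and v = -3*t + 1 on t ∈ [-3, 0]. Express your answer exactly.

89/3

The difference (2*t**2 - 9*t - 7) - (-3*t + 1) = 2*t**2 - 6*t - 8 changes sign at t = -1 inside [-3, 0], so split the integral there.
∫[-3,-1] (2*t**2 - 6*t - 8) dt = 76/3.
∫[-1,0] (2*t**2 - 6*t - 8) dt = -13/3; the area of that piece is 13/3.
Total area = 76/3 + 13/3 = 89/3.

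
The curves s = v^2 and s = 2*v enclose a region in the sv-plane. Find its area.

4/3

Both boundary curves give s as a function of v, so integrate with respect to v. Setting them equal: v^2 - 2*v = 0, i.e. v*(v - 2) = 0, so they meet at v = 0, 2.
For v in [0, 2], s = v^2 is on the left; area = ∫[0,2] (-(v^2 - 2*v)) dv = 4/3.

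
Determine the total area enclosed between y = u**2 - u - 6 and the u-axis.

125/6

The curve meets the u-axis where u**2 - u - 6 = 0, i.e. (u - 3)*(u + 2) = 0, at u = -2, 3.
On [-2, 3] the curve lies below the axis; ∫[-2,3] (u**2 - u - 6) du = -125/6, giving area 125/6.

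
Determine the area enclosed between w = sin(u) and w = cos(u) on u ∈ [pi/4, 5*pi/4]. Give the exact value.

2*sqrt(2)

On [pi/4, 5*pi/4], (sin(u)) - (cos(u)) = sin(u) - cos(u) is ≥ 0 throughout, so the area is a single integral of |sin(u) - cos(u)|.
∫[pi/4,5*pi/4] (sin(u) - cos(u)) du = 2*sqrt(2).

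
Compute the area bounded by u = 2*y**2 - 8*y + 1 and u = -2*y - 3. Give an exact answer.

Both boundary curves give u as a function of y, so integrate with respect to y. Setting them equal: 2*y**2 - 6*y + 4 = 0, i.e. 2*(y - 2)*(y - 1) = 0, so they meet at y = 1, 2.
For y in [1, 2], u = 2*y**2 - 8*y + 1 is on the left; area = ∫[1,2] (-(2*y**2 - 6*y + 4)) dy = 1/3.

1/3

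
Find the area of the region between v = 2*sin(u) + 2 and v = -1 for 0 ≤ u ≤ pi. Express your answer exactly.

4 + 3*pi

On [0, pi], (2*sin(u) + 2) - (-1) = 2*sin(u) + 3 is ≥ 0 throughout, so the area is a single integral of |2*sin(u) + 3|.
∫[0,pi] (2*sin(u) + 3) du = 4 + 3*pi.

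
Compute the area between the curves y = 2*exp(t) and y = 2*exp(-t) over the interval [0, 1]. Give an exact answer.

On [0, 1], (2*exp(t)) - (2*exp(-t)) = 2*exp(t) - 2*exp(-t) is ≥ 0 throughout, so the area is a single integral of |2*exp(t) - 2*exp(-t)|.
∫[0,1] (2*exp(t) - 2*exp(-t)) dt = -4 + 2*exp(-1) + 2*exp(1).

-4 + 2*exp(-1) + 2*exp(1)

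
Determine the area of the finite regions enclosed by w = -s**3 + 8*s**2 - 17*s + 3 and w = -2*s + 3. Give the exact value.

Set the curves equal: -s**3 + 8*s**2 - 17*s + 3 = -2*s + 3, so -s**3 + 8*s**2 - 15*s = 0, which factors as -s*(s - 5)*(s - 3) = 0. The curves meet at s = 0, 3, 5.
On [0, 3], w = -2*s + 3 is on top; that piece has area ∫[0,3] (-(-s**3 + 8*s**2 - 15*s)) ds = 63/4.
On [3, 5], w = -s**3 + 8*s**2 - 17*s + 3 is on top; that piece has area ∫[3,5] (-s**3 + 8*s**2 - 15*s) ds = 16/3.
Total enclosed area = 63/4 + 16/3 = 253/12.

253/12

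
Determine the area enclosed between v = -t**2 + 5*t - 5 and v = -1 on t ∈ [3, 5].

3

The difference (-t**2 + 5*t - 5) - (-1) = -t**2 + 5*t - 4 changes sign at t = 4 inside [3, 5], so split the integral there.
∫[3,4] (-t**2 + 5*t - 4) dt = 7/6.
∫[4,5] (-t**2 + 5*t - 4) dt = -11/6; the area of that piece is 11/6.
Total area = 7/6 + 11/6 = 3.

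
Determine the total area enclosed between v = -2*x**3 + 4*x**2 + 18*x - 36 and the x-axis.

The curve meets the x-axis where -2*x**3 + 4*x**2 + 18*x - 36 = 0, i.e. -2*(x - 3)*(x - 2)*(x + 3) = 0, at x = -3, 2, 3.
On [-3, 2] the curve lies below the axis; ∫[-3,2] (-2*x**3 + 4*x**2 + 18*x - 36) dx = -875/6, giving area 875/6.
On [2, 3] the curve lies above the axis; ∫[2,3] (-2*x**3 + 4*x**2 + 18*x - 36) dx = 11/6, giving area 11/6.
Total area = 875/6 + 11/6 = 443/3.

443/3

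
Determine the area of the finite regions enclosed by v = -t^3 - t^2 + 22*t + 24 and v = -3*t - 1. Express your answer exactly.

Set the curves equal: -t^3 - t^2 + 22*t + 24 = -3*t - 1, so -t^3 - t^2 + 25*t + 25 = 0, which factors as -(t - 5)*(t + 1)*(t + 5) = 0. The curves meet at t = -5, -1, 5.
On [-5, -1], v = -3*t - 1 is on top; that piece has area ∫[-5,-1] (-(-t^3 - t^2 + 25*t + 25)) dt = 256/3.
On [-1, 5], v = -t^3 - t^2 + 22*t + 24 is on top; that piece has area ∫[-1,5] (-t^3 - t^2 + 25*t + 25) dt = 252.
Total enclosed area = 256/3 + 252 = 1012/3.

1012/3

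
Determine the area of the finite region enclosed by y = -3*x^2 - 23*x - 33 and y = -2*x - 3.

Set the curves equal: -3*x^2 - 23*x - 33 = -2*x - 3, so -3*x^2 - 21*x - 30 = 0, which factors as -3*(x + 2)*(x + 5) = 0. The curves meet at x = -5, -2.
On [-5, -2], y = -3*x^2 - 23*x - 33 is on top; that piece has area ∫[-5,-2] (-3*x^2 - 21*x - 30) dx = 27/2.

27/2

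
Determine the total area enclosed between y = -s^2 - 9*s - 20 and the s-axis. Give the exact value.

The curve meets the s-axis where -s^2 - 9*s - 20 = 0, i.e. -(s + 4)*(s + 5) = 0, at s = -5, -4.
On [-5, -4] the curve lies above the axis; ∫[-5,-4] (-s^2 - 9*s - 20) ds = 1/6, giving area 1/6.

1/6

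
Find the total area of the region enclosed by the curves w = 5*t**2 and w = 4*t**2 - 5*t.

Set the curves equal: 5*t**2 = 4*t**2 - 5*t, so t**2 + 5*t = 0, which factors as t*(t + 5) = 0. The curves meet at t = -5, 0.
On [-5, 0], w = 4*t**2 - 5*t is on top; that piece has area ∫[-5,0] (-(t**2 + 5*t)) dt = 125/6.

125/6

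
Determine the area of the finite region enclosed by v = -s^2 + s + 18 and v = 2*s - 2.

Set the curves equal: -s^2 + s + 18 = 2*s - 2, so -s^2 - s + 20 = 0, which factors as -(s - 4)*(s + 5) = 0. The curves meet at s = -5, 4.
On [-5, 4], v = -s^2 + s + 18 is on top; that piece has area ∫[-5,4] (-s^2 - s + 20) ds = 243/2.

243/2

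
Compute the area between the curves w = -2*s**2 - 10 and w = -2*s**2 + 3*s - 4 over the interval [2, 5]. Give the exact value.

99/2

On [2, 5], (-2*s**2 - 10) - (-2*s**2 + 3*s - 4) = -3*s - 6 is ≤ 0 throughout, so the area is a single integral of |-3*s - 6|.
∫[2,5] (-3*s - 6) ds = -99/2; the area of that piece is 99/2.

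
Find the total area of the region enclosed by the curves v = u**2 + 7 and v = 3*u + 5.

Set the curves equal: u**2 + 7 = 3*u + 5, so u**2 - 3*u + 2 = 0, which factors as (u - 2)*(u - 1) = 0. The curves meet at u = 1, 2.
On [1, 2], v = 3*u + 5 is on top; that piece has area ∫[1,2] (-(u**2 - 3*u + 2)) du = 1/6.

1/6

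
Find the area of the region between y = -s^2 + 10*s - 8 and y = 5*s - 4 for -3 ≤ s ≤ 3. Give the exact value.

146/3

The difference (-s^2 + 10*s - 8) - (5*s - 4) = -s^2 + 5*s - 4 changes sign at s = 1 inside [-3, 3], so split the integral there.
∫[-3,1] (-s^2 + 5*s - 4) ds = -136/3; the area of that piece is 136/3.
∫[1,3] (-s^2 + 5*s - 4) ds = 10/3.
Total area = 136/3 + 10/3 = 146/3.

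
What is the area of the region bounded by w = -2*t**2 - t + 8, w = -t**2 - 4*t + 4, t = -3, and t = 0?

The difference (-2*t**2 - t + 8) - (-t**2 - 4*t + 4) = -t**2 + 3*t + 4 changes sign at t = -1 inside [-3, 0], so split the integral there.
∫[-3,-1] (-t**2 + 3*t + 4) dt = -38/3; the area of that piece is 38/3.
∫[-1,0] (-t**2 + 3*t + 4) dt = 13/6.
Total area = 38/3 + 13/6 = 89/6.

89/6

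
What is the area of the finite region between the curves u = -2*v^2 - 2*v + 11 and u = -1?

Both boundary curves give u as a function of v, so integrate with respect to v. Setting them equal: -2*v^2 - 2*v + 12 = 0, i.e. -2*(v - 2)*(v + 3) = 0, so they meet at v = -3, 2.
For v in [-3, 2], u = -2*v^2 - 2*v + 11 is on the right; area = ∫[-3,2] (-2*v^2 - 2*v + 12) dv = 125/3.

125/3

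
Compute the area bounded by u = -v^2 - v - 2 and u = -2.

1/6

Both boundary curves give u as a function of v, so integrate with respect to v. Setting them equal: -v^2 - v = 0, i.e. -v*(v + 1) = 0, so they meet at v = -1, 0.
For v in [-1, 0], u = -v^2 - v - 2 is on the right; area = ∫[-1,0] (-v^2 - v) dv = 1/6.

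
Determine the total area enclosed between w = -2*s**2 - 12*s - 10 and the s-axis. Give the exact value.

The curve meets the s-axis where -2*s**2 - 12*s - 10 = 0, i.e. -2*(s + 1)*(s + 5) = 0, at s = -5, -1.
On [-5, -1] the curve lies above the axis; ∫[-5,-1] (-2*s**2 - 12*s - 10) ds = 64/3, giving area 64/3.

64/3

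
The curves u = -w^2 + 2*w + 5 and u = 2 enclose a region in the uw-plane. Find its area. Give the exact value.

32/3

Both boundary curves give u as a function of w, so integrate with respect to w. Setting them equal: -w^2 + 2*w + 3 = 0, i.e. -(w - 3)*(w + 1) = 0, so they meet at w = -1, 3.
For w in [-1, 3], u = -w^2 + 2*w + 5 is on the right; area = ∫[-1,3] (-w^2 + 2*w + 3) dw = 32/3.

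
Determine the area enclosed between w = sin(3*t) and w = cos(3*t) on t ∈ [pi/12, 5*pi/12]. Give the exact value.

On [pi/12, 5*pi/12], (sin(3*t)) - (cos(3*t)) = sin(3*t) - cos(3*t) is ≥ 0 throughout, so the area is a single integral of |sin(3*t) - cos(3*t)|.
∫[pi/12,5*pi/12] (sin(3*t) - cos(3*t)) dt = 2*sqrt(2)/3.

2*sqrt(2)/3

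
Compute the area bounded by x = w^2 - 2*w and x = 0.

4/3

Both boundary curves give x as a function of w, so integrate with respect to w. Setting them equal: w^2 - 2*w = 0, i.e. w*(w - 2) = 0, so they meet at w = 0, 2.
For w in [0, 2], x = w^2 - 2*w is on the left; area = ∫[0,2] (-(w^2 - 2*w)) dw = 4/3.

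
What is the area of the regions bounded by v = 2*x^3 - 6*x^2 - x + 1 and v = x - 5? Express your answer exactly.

Set the curves equal: 2*x^3 - 6*x^2 - x + 1 = x - 5, so 2*x^3 - 6*x^2 - 2*x + 6 = 0, which factors as 2*(x - 3)*(x - 1)*(x + 1) = 0. The curves meet at x = -1, 1, 3.
On [-1, 1], v = 2*x^3 - 6*x^2 - x + 1 is on top; that piece has area ∫[-1,1] (2*x^3 - 6*x^2 - 2*x + 6) dx = 8.
On [1, 3], v = x - 5 is on top; that piece has area ∫[1,3] (-(2*x^3 - 6*x^2 - 2*x + 6)) dx = 8.
Total enclosed area = 8 + 8 = 16.

16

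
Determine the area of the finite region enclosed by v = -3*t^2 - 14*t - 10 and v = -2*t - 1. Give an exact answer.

4

Set the curves equal: -3*t^2 - 14*t - 10 = -2*t - 1, so -3*t^2 - 12*t - 9 = 0, which factors as -3*(t + 1)*(t + 3) = 0. The curves meet at t = -3, -1.
On [-3, -1], v = -3*t^2 - 14*t - 10 is on top; that piece has area ∫[-3,-1] (-3*t^2 - 12*t - 9) dt = 4.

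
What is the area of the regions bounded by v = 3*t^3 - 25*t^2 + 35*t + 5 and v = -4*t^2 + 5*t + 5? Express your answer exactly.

Set the curves equal: 3*t^3 - 25*t^2 + 35*t + 5 = -4*t^2 + 5*t + 5, so 3*t^3 - 21*t^2 + 30*t = 0, which factors as 3*t*(t - 5)*(t - 2) = 0. The curves meet at t = 0, 2, 5.
On [0, 2], v = 3*t^3 - 25*t^2 + 35*t + 5 is on top; that piece has area ∫[0,2] (3*t^3 - 21*t^2 + 30*t) dt = 16.
On [2, 5], v = -4*t^2 + 5*t + 5 is on top; that piece has area ∫[2,5] (-(3*t^3 - 21*t^2 + 30*t)) dt = 189/4.
Total enclosed area = 16 + 189/4 = 253/4.

253/4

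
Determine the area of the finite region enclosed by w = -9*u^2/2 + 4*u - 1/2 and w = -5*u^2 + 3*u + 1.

16/3

Set the curves equal: -9*u^2/2 + 4*u - 1/2 = -5*u^2 + 3*u + 1, so u^2/2 + u - 3/2 = 0, which factors as (u - 1)*(u + 3)/2 = 0. The curves meet at u = -3, 1.
On [-3, 1], w = -5*u^2 + 3*u + 1 is on top; that piece has area ∫[-3,1] (-(u^2/2 + u - 3/2)) du = 16/3.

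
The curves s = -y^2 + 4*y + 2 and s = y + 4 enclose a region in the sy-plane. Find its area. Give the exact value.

Both boundary curves give s as a function of y, so integrate with respect to y. Setting them equal: -y^2 + 3*y - 2 = 0, i.e. -(y - 2)*(y - 1) = 0, so they meet at y = 1, 2.
For y in [1, 2], s = -y^2 + 4*y + 2 is on the right; area = ∫[1,2] (-y^2 + 3*y - 2) dy = 1/6.

1/6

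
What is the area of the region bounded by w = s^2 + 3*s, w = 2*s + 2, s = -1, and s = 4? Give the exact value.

The difference (s^2 + 3*s) - (2*s + 2) = s^2 + s - 2 changes sign at s = 1 inside [-1, 4], so split the integral there.
∫[-1,1] (s^2 + s - 2) ds = -10/3; the area of that piece is 10/3.
∫[1,4] (s^2 + s - 2) ds = 45/2.
Total area = 10/3 + 45/2 = 155/6.

155/6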